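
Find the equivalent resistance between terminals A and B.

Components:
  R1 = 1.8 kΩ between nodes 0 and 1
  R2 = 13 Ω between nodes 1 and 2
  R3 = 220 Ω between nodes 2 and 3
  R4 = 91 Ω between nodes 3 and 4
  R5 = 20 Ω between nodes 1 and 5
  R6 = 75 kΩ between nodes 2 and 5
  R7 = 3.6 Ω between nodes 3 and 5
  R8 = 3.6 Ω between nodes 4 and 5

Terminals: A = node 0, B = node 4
The network is not a plain series/parallel combination. Inject a 1 A test current into terminal A (node 0) and return it from terminal B (node 4); then R_eq = V_A / (1 A).
Nodal analysis, taking node 4 as the 0 V reference.
Current source I_test pushes 1 A into node 0 and draws it out of node 4.
KCL at each unknown node (sum of currents leaving = 0; resistances in Ω):
  Node 0: (V_0 - V_1)/1800 - 1 = 0
  Node 1: (V_1 - V_0)/1800 + (V_1 - V_2)/13 + (V_1 - V_5)/20 = 0
  Node 2: (V_2 - V_1)/13 + (V_2 - V_3)/220 + (V_2 - V_5)/75000 = 0
  Node 3: (V_3 - V_2)/220 + (V_3 - 0)/91 + (V_3 - V_5)/3.6 = 0
  Node 5: (V_5 - V_1)/20 + (V_5 - V_2)/75000 + (V_5 - V_3)/3.6 + (V_5 - 0)/3.6 = 0
Collecting terms (coefficients in siemens):
  0.0005556·V_0 - 0.0005556·V_1 = 1
  0.1275·V_1 - 0.0005556·V_0 - 0.07692·V_2 - 0.05·V_5 = 0
  0.08148·V_2 - 0.07692·V_1 - 0.004545·V_3 - 0.00001333·V_5 = 0
  0.2933·V_3 - 0.004545·V_2 - 0.2778·V_5 = 0
  0.6056·V_5 - 0.05·V_1 - 0.00001333·V_2 - 0.2778·V_3 = 0
Solving these 5 simultaneous equations (Gaussian elimination) gives:
  V_0 = 1822 V, V_1 = 21.88 V, V_2 = 20.86 V, V_3 = 3.598 V
  V_5 = 3.458 V
R_eq = V_0 / 1 A = 1822 Ω = 1.822 kΩ

Final answer: 1.822 kΩ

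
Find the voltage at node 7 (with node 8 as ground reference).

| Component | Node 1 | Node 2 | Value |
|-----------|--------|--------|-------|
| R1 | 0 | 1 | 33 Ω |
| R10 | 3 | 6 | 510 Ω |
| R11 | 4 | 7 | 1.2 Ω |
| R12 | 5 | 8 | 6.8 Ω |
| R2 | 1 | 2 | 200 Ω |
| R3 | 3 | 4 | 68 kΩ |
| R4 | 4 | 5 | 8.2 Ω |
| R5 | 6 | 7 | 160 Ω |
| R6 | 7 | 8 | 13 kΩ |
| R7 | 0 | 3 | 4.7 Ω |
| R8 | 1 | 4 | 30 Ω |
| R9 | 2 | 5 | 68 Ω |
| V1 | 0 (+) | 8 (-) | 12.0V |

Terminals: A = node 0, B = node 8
Nodal analysis, taking node 8 as the 0 V reference.
Source V1 fixes V_0 = 12 V.
KCL at each unknown node (sum of currents leaving = 0; resistances in Ω):
  Node 1: (V_1 - 12)/33 + (V_1 - V_2)/200 + (V_1 - V_4)/30 = 0
  Node 2: (V_2 - V_1)/200 + (V_2 - V_5)/68 = 0
  Node 3: (V_3 - V_4)/68000 + (V_3 - 12)/4.7 + (V_3 - V_6)/510 = 0
  Node 4: (V_4 - V_3)/68000 + (V_4 - V_5)/8.2 + (V_4 - V_1)/30 + (V_4 - V_7)/1.2 = 0
  Node 5: (V_5 - V_4)/8.2 + (V_5 - V_2)/68 + (V_5 - 0)/6.8 = 0
  Node 6: (V_6 - V_7)/160 + (V_6 - V_3)/510 = 0
  Node 7: (V_7 - V_6)/160 + (V_7 - 0)/13000 + (V_7 - V_4)/1.2 = 0
Collecting terms (coefficients in siemens):
  0.06864·V_1 - 0.005·V_2 - 0.03333·V_4 = 0.3636
  0.01971·V_2 - 0.005·V_1 - 0.01471·V_5 = 0
  0.2147·V_3 - 0.00001471·V_4 - 0.001961·V_6 = 2.553
  0.9886·V_4 - 0.03333·V_1 - 0.00001471·V_3 - 0.122·V_5 - 0.8333·V_7 = 0
  0.2837·V_5 - 0.01471·V_2 - 0.122·V_4 = 0
  0.008211·V_6 - 0.001961·V_3 - 0.00625·V_7 = 0
  0.8397·V_7 - 0.8333·V_4 - 0.00625·V_6 = 0
Solving these 7 simultaneous equations (Gaussian elimination) gives:
  V_1 = 6.681 V, V_2 = 2.585 V, V_3 = 11.93 V, V_4 = 2.461 V
  V_5 = 1.192 V, V_6 = 4.735 V, V_7 = 2.477 V
The requested potential is V_7 = 2.477 V.

Final answer: V_7 = 2.477 V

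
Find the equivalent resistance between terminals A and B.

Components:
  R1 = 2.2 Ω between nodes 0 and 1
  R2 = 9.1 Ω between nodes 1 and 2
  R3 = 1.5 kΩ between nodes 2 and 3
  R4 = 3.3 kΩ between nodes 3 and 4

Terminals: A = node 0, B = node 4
Reduce the network between node 0 (A) and node 4 (B) by series/parallel combination:
  Rs1 = R1 + R2 (series, joined only at node 1) = 2.2 + 9.1 = 11.3 Ω
  Rs2 = R3 + Rs1 (series, joined only at node 2) = 1500 + 11.3 = 1511 Ω
  Rs3 = R4 + Rs2 (series, joined only at node 3) = 3300 + 1511 = 4811 Ω
R_eq = 4.811 kΩ

Final answer: 4.811 kΩ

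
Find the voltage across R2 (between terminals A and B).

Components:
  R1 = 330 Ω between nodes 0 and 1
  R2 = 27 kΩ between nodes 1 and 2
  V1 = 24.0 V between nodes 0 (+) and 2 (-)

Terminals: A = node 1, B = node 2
R1 and R2 are in series across V1 (node 0 → node 1 → node 2), and the output A–B is taken across R2, so this is a voltage divider.
Series current: I = V1/(R1 + R2) = 24/(330 + 27000) = 24/27330 = 0.0008782 A
V_R2 = I × R2 = V1 × R2/(R1 + R2) = 24 × 27000/27330 = 23.71 V

Final answer: 23.71 V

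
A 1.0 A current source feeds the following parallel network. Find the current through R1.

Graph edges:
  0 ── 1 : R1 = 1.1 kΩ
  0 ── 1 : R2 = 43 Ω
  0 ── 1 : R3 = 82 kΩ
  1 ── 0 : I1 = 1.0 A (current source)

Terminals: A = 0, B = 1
All resistors sit directly between nodes 0 and 1, so they are in parallel and share one voltage V; the full source current 1 A splits among them.
1/R_par = 1/1100 + 1/43 + 1/82000 = 0.02418 S  =>  R_par = 41.36 Ω
V = I × R_par = 1 × 41.36 = 41.36 V
I_R1 = V/R1 = 41.36/1100 = 0.0376 A

Final answer: 0.0376 A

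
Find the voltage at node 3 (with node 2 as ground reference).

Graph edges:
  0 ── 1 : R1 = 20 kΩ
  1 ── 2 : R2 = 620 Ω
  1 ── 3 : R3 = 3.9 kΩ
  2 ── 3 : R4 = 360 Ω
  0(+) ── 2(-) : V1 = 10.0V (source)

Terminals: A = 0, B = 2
Nodal analysis, taking node 2 as the 0 V reference.
Source V1 fixes V_0 = 10 V.
KCL at each unknown node (sum of currents leaving = 0; resistances in Ω):
  Node 1: (V_1 - 10)/20000 + (V_1 - 0)/620 + (V_1 - V_3)/3900 = 0
  Node 3: (V_3 - V_1)/3900 + (V_3 - 0)/360 = 0
Collecting terms (coefficients in siemens):
  0.001919·V_1 - 0.0002564·V_3 = 0.0005
  0.003034·V_3 - 0.0002564·V_1 = 0
Determinant D = (0.001919)(0.003034) - (-0.0002564)(-0.0002564) = 0.000005758
V_1 = [(0.0005)(0.003034) - (-0.0002564)(0)]/D = 0.2635 V
V_3 = [(0.001919)(0) - (0.0005)(-0.0002564)]/D = 0.02227 V
The requested potential is V_3 = 0.02227 V.

Final answer: V_3 = 0.02227 V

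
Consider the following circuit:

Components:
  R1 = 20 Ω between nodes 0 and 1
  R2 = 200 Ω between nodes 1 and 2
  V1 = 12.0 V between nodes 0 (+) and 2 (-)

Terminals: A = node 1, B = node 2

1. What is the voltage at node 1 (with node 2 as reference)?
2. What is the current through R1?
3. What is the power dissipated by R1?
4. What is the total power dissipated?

Nodal analysis, taking node 2 as the 0 V reference.
Source V1 fixes V_0 = 12 V.
KCL at each unknown node (sum of currents leaving = 0; resistances in Ω):
  Node 1: (V_1 - 12)/20 + (V_1 - 0)/200 = 0
Collecting terms: 0.055 × V_1 = 0.6  =>  V_1 = 10.91 V
Part 1:
  Read off the nodal solution: V_1 = 10.91 V
Part 2:
  I_R1 = (V_0 - V_1)/R1 = (12 - 10.91)/20 = 0.05455 A
  Magnitude: I_R1 = 0.05455 A
Part 3:
  I_R1 = (V_0 - V_1)/R1 = (12 - 10.91)/20 = 0.05455 A
  P_R1 = I_R1² × R1 = (0.05455)² × 20 = 0.0595 W
Part 4:
  Power in each resistor, P = (ΔV)²/R:
    P_R1 = (12 - 10.91)²/20 = 0.0595 W
    P_R2 = (10.91 - 0)²/200 = 0.595 W
  P_total = P_R1 + P_R2 = 0.6545 W

Final answers:
1. V_1 = 10.91 V
2. I_R1 = 0.05455 A
3. P_R1 = 0.0595 W
4. P_total = 0.6545 W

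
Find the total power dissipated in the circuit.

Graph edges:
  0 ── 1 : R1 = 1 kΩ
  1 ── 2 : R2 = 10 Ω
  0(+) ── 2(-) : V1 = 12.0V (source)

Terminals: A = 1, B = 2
Nodal analysis, taking node 2 as the 0 V reference.
Source V1 fixes V_0 = 12 V.
KCL at each unknown node (sum of currents leaving = 0; resistances in Ω):
  Node 1: (V_1 - 12)/1000 + (V_1 - 0)/10 = 0
Collecting terms: 0.101 × V_1 = 0.012  =>  V_1 = 0.1188 V
Power in each resistor, P = (ΔV)²/R:
  P_R1 = (12 - 0.1188)²/1000 = 0.1412 W
  P_R2 = (0.1188 - 0)²/10 = 0.001412 W
P_total = P_R1 + P_R2 = 0.1426 W

Final answer: 0.1426 W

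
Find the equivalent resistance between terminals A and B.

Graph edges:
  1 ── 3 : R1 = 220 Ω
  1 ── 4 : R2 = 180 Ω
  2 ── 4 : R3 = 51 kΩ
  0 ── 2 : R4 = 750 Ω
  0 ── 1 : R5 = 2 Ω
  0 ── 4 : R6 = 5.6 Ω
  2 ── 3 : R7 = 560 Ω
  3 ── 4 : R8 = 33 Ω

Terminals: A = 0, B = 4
The network is not a plain series/parallel combination. Inject a 1 A test current into terminal A (node 0) and return it from terminal B (node 4); then R_eq = V_A / (1 A).
Nodal analysis, taking node 4 as the 0 V reference.
Current source I_test pushes 1 A into node 0 and draws it out of node 4.
KCL at each unknown node (sum of currents leaving = 0; resistances in Ω):
  Node 0: (V_0 - V_2)/750 + (V_0 - V_1)/2 + (V_0 - 0)/5.6 - 1 = 0
  Node 1: (V_1 - V_0)/2 + (V_1 - V_3)/220 + (V_1 - 0)/180 = 0
  Node 2: (V_2 - V_0)/750 + (V_2 - 0)/51000 + (V_2 - V_3)/560 = 0
  Node 3: (V_3 - V_1)/220 + (V_3 - V_2)/560 + (V_3 - 0)/33 = 0
Collecting terms (coefficients in siemens):
  0.6799·V_0 - 0.5·V_1 - 0.001333·V_2 = 1
  0.5101·V_1 - 0.5·V_0 - 0.004545·V_3 = 0
  0.003139·V_2 - 0.001333·V_0 - 0.001786·V_3 = 0
  0.03663·V_3 - 0.004545·V_1 - 0.001786·V_2 = 0
Solving these 4 simultaneous equations (Gaussian elimination) gives:
  V_0 = 5.306 V, V_1 = 5.208 V, V_2 = 2.696 V, V_3 = 0.7776 V
R_eq = V_0 / 1 A = 5.306 Ω

Final answer: 5.306 Ω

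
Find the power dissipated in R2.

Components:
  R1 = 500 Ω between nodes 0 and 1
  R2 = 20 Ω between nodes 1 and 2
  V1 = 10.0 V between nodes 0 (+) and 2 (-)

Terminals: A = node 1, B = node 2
Nodal analysis, taking node 2 as the 0 V reference.
Source V1 fixes V_0 = 10 V.
KCL at each unknown node (sum of currents leaving = 0; resistances in Ω):
  Node 1: (V_1 - 10)/500 + (V_1 - 0)/20 = 0
Collecting terms: 0.052 × V_1 = 0.02  =>  V_1 = 0.3846 V
I_R2 = (V_1 - V_2)/R2 = (0.3846 - 0)/20 = 0.01923 A
P_R2 = I_R2² × R2 = (0.01923)² × 20 = 0.007396 W

Final answer: 0.007396 W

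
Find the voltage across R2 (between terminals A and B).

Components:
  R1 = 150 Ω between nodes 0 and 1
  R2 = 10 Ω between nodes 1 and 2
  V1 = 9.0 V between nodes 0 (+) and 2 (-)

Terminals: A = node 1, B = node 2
R1 and R2 are in series across V1 (node 0 → node 1 → node 2), and the output A–B is taken across R2, so this is a voltage divider.
Series current: I = V1/(R1 + R2) = 9/(150 + 10) = 9/160 = 0.05625 A
V_R2 = I × R2 = V1 × R2/(R1 + R2) = 9 × 10/160 = 0.5625 V

Final answer: 0.5625 V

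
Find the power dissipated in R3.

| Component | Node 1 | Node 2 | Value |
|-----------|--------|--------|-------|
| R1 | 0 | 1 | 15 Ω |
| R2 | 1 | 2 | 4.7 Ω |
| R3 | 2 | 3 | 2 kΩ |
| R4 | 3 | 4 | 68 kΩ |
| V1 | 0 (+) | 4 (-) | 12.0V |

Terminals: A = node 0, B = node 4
Nodal analysis, taking node 4 as the 0 V reference.
Source V1 fixes V_0 = 12 V.
KCL at each unknown node (sum of currents leaving = 0; resistances in Ω):
  Node 1: (V_1 - 12)/15 + (V_1 - V_2)/4.7 = 0
  Node 2: (V_2 - V_1)/4.7 + (V_2 - V_3)/2000 = 0
  Node 3: (V_3 - V_2)/2000 + (V_3 - 0)/68000 = 0
Collecting terms (coefficients in siemens):
  0.2794·V_1 - 0.2128·V_2 = 0.8
  0.2133·V_2 - 0.2128·V_1 - 0.0005·V_3 = 0
  0.0005147·V_3 - 0.0005·V_2 = 0
Solving these 3 simultaneous equations (Gaussian elimination) gives:
  V_1 = 12 V, V_2 = 12 V, V_3 = 11.65 V
I_R3 = (V_2 - V_3)/R3 = (12 - 11.65)/2000 = 0.0001714 A
P_R3 = I_R3² × R3 = (0.0001714)² × 2000 = 0.00005874 W

Final answer: 5.874e-05 W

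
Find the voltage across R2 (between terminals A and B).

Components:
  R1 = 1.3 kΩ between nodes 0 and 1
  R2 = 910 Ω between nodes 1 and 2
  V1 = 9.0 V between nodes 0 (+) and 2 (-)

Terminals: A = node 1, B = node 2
R1 and R2 are in series across V1 (node 0 → node 1 → node 2), and the output A–B is taken across R2, so this is a voltage divider.
Series current: I = V1/(R1 + R2) = 9/(1300 + 910) = 9/2210 = 0.004072 A
V_R2 = I × R2 = V1 × R2/(R1 + R2) = 9 × 910/2210 = 3.706 V

Final answer: 3.706 V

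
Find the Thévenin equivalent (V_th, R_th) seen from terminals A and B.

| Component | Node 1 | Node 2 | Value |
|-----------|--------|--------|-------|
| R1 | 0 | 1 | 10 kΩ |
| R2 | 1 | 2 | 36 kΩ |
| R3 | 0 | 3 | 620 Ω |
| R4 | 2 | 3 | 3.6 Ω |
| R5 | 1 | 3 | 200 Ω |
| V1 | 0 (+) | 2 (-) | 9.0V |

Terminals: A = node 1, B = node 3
Step 1 — V_th is the open-circuit voltage V_A - V_B (nothing connected across the terminals).
Nodal analysis, taking node 2 as the 0 V reference.
Source V1 fixes V_0 = 9 V.
KCL at each unknown node (sum of currents leaving = 0; resistances in Ω):
  Node 1: (V_1 - 9)/10000 + (V_1 - 0)/36000 + (V_1 - V_3)/200 = 0
  Node 3: (V_3 - 9)/620 + (V_3 - 0)/3.6 + (V_3 - V_1)/200 = 0
Collecting terms (coefficients in siemens):
  0.005128·V_1 - 0.005·V_3 = 0.0009
  0.2844·V_3 - 0.005·V_1 = 0.01452
Determinant D = (0.005128)(0.2844) - (-0.005)(-0.005) = 0.001433
V_1 = [(0.0009)(0.2844) - (-0.005)(0.01452)]/D = 0.2292 V
V_3 = [(0.005128)(0.01452) - (0.0009)(-0.005)]/D = 0.05507 V
V_th = V_1 - V_3 = 0.2292 - 0.05507 = 0.1741 V
Step 2 — R_th: zero the source — replace V1 by a short circuit (node 2 merges into node 0) — and find the resistance seen between A (node 1) and B (node 3).
Reduce the network between node 1 (A) and node 3 (B) by series/parallel combination:
  Rp1 = R1 ‖ R2 (parallel, both between nodes 0 and 1) = 1/(1/10000 + 1/36000) = 7826 Ω
  Rp2 = R3 ‖ R4 (parallel, both between nodes 0 and 3) = 1/(1/620 + 1/3.6) = 3.579 Ω
  Rs1 = Rp1 + Rp2 (series, joined only at node 0) = 7826 + 3.579 = 7830 Ω
  Rp3 = R5 ‖ Rs1 (parallel, both between nodes 1 and 3) = 1/(1/200 + 1/7830) = 195 Ω
R_th = 195 Ω

Final answer: V_th = 0.1741 V, R_th = 195 Ω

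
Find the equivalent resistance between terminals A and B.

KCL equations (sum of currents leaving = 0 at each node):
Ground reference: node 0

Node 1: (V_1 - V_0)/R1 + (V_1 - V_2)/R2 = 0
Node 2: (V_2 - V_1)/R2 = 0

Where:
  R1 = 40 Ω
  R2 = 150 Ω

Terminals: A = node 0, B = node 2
Reduce the network between node 0 (A) and node 2 (B) by series/parallel combination:
  Rs1 = R1 + R2 (series, joined only at node 1) = 40 + 150 = 190 Ω
R_eq = 190 Ω

Final answer: 190 Ω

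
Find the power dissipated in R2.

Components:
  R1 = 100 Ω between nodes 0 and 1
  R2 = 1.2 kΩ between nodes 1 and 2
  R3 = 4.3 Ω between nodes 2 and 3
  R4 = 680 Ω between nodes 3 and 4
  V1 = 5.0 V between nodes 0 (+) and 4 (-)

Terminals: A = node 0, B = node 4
Nodal analysis, taking node 4 as the 0 V reference.
Source V1 fixes V_0 = 5 V.
KCL at each unknown node (sum of currents leaving = 0; resistances in Ω):
  Node 1: (V_1 - 5)/100 + (V_1 - V_2)/1200 = 0
  Node 2: (V_2 - V_1)/1200 + (V_2 - V_3)/4.3 = 0
  Node 3: (V_3 - V_2)/4.3 + (V_3 - 0)/680 = 0
Collecting terms (coefficients in siemens):
  0.01083·V_1 - 0.0008333·V_2 = 0.05
  0.2334·V_2 - 0.0008333·V_1 - 0.2326·V_3 = 0
  0.234·V_3 - 0.2326·V_2 = 0
Solving these 3 simultaneous equations (Gaussian elimination) gives:
  V_1 = 4.748 V, V_2 = 1.724 V, V_3 = 1.713 V
I_R2 = (V_1 - V_2)/R2 = (4.748 - 1.724)/1200 = 0.00252 A
P_R2 = I_R2² × R2 = (0.00252)² × 1200 = 0.007619 W

Final answer: 0.007619 W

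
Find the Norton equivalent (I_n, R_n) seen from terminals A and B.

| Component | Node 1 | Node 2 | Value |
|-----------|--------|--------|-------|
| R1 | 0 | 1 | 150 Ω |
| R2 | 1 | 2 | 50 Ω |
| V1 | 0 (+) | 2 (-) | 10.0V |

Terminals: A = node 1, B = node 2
Find the Thévenin equivalent first; then I_n = V_th/R_th and R_n = R_th.
Step 1 — V_th is the open-circuit voltage V_A - V_B (nothing connected across the terminals).
Nodal analysis, taking node 2 as the 0 V reference.
Source V1 fixes V_0 = 10 V.
KCL at each unknown node (sum of currents leaving = 0; resistances in Ω):
  Node 1: (V_1 - 10)/150 + (V_1 - 0)/50 = 0
Collecting terms: 0.02667 × V_1 = 0.06667  =>  V_1 = 2.5 V
V_th = V_1 - V_2 = 2.5 - 0 = 2.5 V
Step 2 — R_th: zero the source — replace V1 by a short circuit (node 2 merges into node 0) — and find the resistance seen between A (node 1) and B (node 0).
Reduce the network between node 1 (A) and node 0 (B) by series/parallel combination:
  Rp1 = R1 ‖ R2 (parallel, both between nodes 0 and 1) = 1/(1/150 + 1/50) = 37.5 Ω
R_th = 37.5 Ω
I_n = V_th/R_th = 2.5/37.5 = 0.06667 A, and R_n = R_th = 37.5 Ω

Final answer: I_n = 0.06667 A, R_n = 37.5 Ω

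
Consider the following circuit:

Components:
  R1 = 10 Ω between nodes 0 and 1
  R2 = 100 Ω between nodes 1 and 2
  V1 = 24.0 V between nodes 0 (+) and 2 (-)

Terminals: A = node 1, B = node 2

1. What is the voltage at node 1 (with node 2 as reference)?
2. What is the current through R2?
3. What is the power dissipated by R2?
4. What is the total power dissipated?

Nodal analysis, taking node 2 as the 0 V reference.
Source V1 fixes V_0 = 24 V.
KCL at each unknown node (sum of currents leaving = 0; resistances in Ω):
  Node 1: (V_1 - 24)/10 + (V_1 - 0)/100 = 0
Collecting terms: 0.11 × V_1 = 2.4  =>  V_1 = 21.82 V
Part 1:
  Read off the nodal solution: V_1 = 21.82 V
Part 2:
  I_R2 = (V_1 - V_2)/R2 = (21.82 - 0)/100 = 0.2182 A
  Magnitude: I_R2 = 0.2182 A
Part 3:
  I_R2 = (V_1 - V_2)/R2 = (21.82 - 0)/100 = 0.2182 A
  P_R2 = I_R2² × R2 = (0.2182)² × 100 = 4.76 W
Part 4:
  Power in each resistor, P = (ΔV)²/R:
    P_R1 = (24 - 21.82)²/10 = 0.476 W
    P_R2 = (21.82 - 0)²/100 = 4.76 W
  P_total = P_R1 + P_R2 = 5.236 W

Final answers:
1. V_1 = 21.82 V
2. I_R2 = 0.2182 A
3. P_R2 = 4.76 W
4. P_total = 5.236 W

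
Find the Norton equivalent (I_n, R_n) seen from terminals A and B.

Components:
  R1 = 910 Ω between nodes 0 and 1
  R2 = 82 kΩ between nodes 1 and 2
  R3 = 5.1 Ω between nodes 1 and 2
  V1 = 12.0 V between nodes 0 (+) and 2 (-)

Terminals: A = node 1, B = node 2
Find the Thévenin equivalent first; then I_n = V_th/R_th and R_n = R_th.
Step 1 — V_th is the open-circuit voltage V_A - V_B (nothing connected across the terminals).
Nodal analysis, taking node 2 as the 0 V reference.
Source V1 fixes V_0 = 12 V.
KCL at each unknown node (sum of currents leaving = 0; resistances in Ω):
  Node 1: (V_1 - 12)/910 + (V_1 - 0)/82000 + (V_1 - 0)/5.1 = 0
Collecting terms: 0.1972 × V_1 = 0.01319  =>  V_1 = 0.06687 V
V_th = V_1 - V_2 = 0.06687 - 0 = 0.06687 V
Step 2 — R_th: zero the source — replace V1 by a short circuit (node 2 merges into node 0) — and find the resistance seen between A (node 1) and B (node 0).
Reduce the network between node 1 (A) and node 0 (B) by series/parallel combination:
  Rp1 = R1 ‖ R2 ‖ R3 (parallel, all between nodes 0 and 1) = 1/(1/910 + 1/82000 + 1/5.1) = 5.071 Ω
R_th = 5.071 Ω
I_n = V_th/R_th = 0.06687/5.071 = 0.01319 A, and R_n = R_th = 5.071 Ω

Final answer: I_n = 0.01319 A, R_n = 5.071 Ω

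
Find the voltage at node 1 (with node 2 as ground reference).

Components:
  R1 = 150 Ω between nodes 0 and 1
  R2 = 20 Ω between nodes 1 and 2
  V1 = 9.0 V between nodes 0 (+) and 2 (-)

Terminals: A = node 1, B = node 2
Nodal analysis, taking node 2 as the 0 V reference.
Source V1 fixes V_0 = 9 V.
KCL at each unknown node (sum of currents leaving = 0; resistances in Ω):
  Node 1: (V_1 - 9)/150 + (V_1 - 0)/20 = 0
Collecting terms: 0.05667 × V_1 = 0.06  =>  V_1 = 1.059 V
The requested potential is V_1 = 1.059 V.

Final answer: V_1 = 1.059 V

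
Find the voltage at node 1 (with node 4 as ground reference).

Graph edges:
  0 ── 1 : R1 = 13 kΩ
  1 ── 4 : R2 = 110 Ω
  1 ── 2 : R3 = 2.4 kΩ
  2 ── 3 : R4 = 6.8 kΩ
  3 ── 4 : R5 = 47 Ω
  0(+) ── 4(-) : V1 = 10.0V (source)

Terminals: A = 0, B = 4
Nodal analysis, taking node 4 as the 0 V reference.
Source V1 fixes V_0 = 10 V.
KCL at each unknown node (sum of currents leaving = 0; resistances in Ω):
  Node 1: (V_1 - 10)/13000 + (V_1 - 0)/110 + (V_1 - V_2)/2400 = 0
  Node 2: (V_2 - V_1)/2400 + (V_2 - V_3)/6800 = 0
  Node 3: (V_3 - V_2)/6800 + (V_3 - 0)/47 = 0
Collecting terms (coefficients in siemens):
  0.009584·V_1 - 0.0004167·V_2 = 0.0007692
  0.0005637·V_2 - 0.0004167·V_1 - 0.0001471·V_3 = 0
  0.02142·V_3 - 0.0001471·V_2 = 0
Solving these 3 simultaneous equations (Gaussian elimination) gives:
  V_1 = 0.08293 V, V_2 = 0.0614 V, V_3 = 0.0004215 V
The requested potential is V_1 = 0.08293 V.

Final answer: V_1 = 0.08293 V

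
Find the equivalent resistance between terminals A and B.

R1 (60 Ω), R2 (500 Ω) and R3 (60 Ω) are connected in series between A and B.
Reduce the network between node 0 (A) and node 3 (B) by series/parallel combination:
  Rs1 = R1 + R2 (series, joined only at node 1) = 60 + 500 = 560 Ω
  Rs2 = R3 + Rs1 (series, joined only at node 2) = 60 + 560 = 620 Ω
R_eq = 620 Ω

Final answer: 620 Ω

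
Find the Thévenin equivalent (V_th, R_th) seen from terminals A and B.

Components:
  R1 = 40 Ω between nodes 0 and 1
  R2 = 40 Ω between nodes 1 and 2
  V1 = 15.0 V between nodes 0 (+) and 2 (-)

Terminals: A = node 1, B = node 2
Step 1 — V_th is the open-circuit voltage V_A - V_B (nothing connected across the terminals).
Nodal analysis, taking node 2 as the 0 V reference.
Source V1 fixes V_0 = 15 V.
KCL at each unknown node (sum of currents leaving = 0; resistances in Ω):
  Node 1: (V_1 - 15)/40 + (V_1 - 0)/40 = 0
Collecting terms: 0.05 × V_1 = 0.375  =>  V_1 = 7.5 V
V_th = V_1 - V_2 = 7.5 - 0 = 7.5 V
Step 2 — R_th: zero the source — replace V1 by a short circuit (node 2 merges into node 0) — and find the resistance seen between A (node 1) and B (node 0).
Reduce the network between node 1 (A) and node 0 (B) by series/parallel combination:
  Rp1 = R1 ‖ R2 (parallel, both between nodes 0 and 1) = 1/(1/40 + 1/40) = 20 Ω
R_th = 20 Ω

Final answer: V_th = 7.5 V, R_th = 20 Ω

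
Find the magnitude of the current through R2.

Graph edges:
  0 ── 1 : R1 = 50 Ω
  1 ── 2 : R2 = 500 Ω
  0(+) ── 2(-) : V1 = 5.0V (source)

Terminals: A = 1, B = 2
Nodal analysis, taking node 2 as the 0 V reference.
Source V1 fixes V_0 = 5 V.
KCL at each unknown node (sum of currents leaving = 0; resistances in Ω):
  Node 1: (V_1 - 5)/50 + (V_1 - 0)/500 = 0
Collecting terms: 0.022 × V_1 = 0.1  =>  V_1 = 4.545 V
I_R2 = (V_1 - V_2)/R2 = (4.545 - 0)/500 = 0.009091 A
|I_R2| = 0.009091 A

Final answer: |I_R2| = 0.009091 A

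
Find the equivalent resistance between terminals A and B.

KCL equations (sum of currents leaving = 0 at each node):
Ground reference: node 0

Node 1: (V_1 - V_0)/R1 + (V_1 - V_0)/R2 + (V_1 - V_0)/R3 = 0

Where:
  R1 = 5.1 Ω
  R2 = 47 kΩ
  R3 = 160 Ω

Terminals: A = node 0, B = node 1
Reduce the network between node 0 (A) and node 1 (B) by series/parallel combination:
  Rp1 = R1 ‖ R2 ‖ R3 (parallel, all between nodes 0 and 1) = 1/(1/5.1 + 1/47000 + 1/160) = 4.942 Ω
R_eq = 4.942 Ω

Final answer: 4.942 Ω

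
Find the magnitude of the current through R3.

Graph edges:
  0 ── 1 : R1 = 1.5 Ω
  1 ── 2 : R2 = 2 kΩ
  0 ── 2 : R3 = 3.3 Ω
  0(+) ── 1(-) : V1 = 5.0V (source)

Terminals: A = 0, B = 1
Nodal analysis, taking node 1 as the 0 V reference.
Source V1 fixes V_0 = 5 V.
KCL at each unknown node (sum of currents leaving = 0; resistances in Ω):
  Node 2: (V_2 - 0)/2000 + (V_2 - 5)/3.3 = 0
Collecting terms: 0.3035 × V_2 = 1.515  =>  V_2 = 4.992 V
I_R3 = (V_0 - V_2)/R3 = (5 - 4.992)/3.3 = 0.002496 A
|I_R3| = 0.002496 A

Final answer: |I_R3| = 0.002496 A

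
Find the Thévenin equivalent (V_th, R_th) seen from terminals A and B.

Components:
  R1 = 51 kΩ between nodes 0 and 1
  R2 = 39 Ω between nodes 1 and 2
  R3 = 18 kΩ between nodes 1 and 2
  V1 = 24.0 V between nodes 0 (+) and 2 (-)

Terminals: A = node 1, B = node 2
Step 1 — V_th is the open-circuit voltage V_A - V_B (nothing connected across the terminals).
Nodal analysis, taking node 2 as the 0 V reference.
Source V1 fixes V_0 = 24 V.
KCL at each unknown node (sum of currents leaving = 0; resistances in Ω):
  Node 1: (V_1 - 24)/51000 + (V_1 - 0)/39 + (V_1 - 0)/18000 = 0
Collecting terms: 0.02572 × V_1 = 0.0004706  =>  V_1 = 0.0183 V
V_th = V_1 - V_2 = 0.0183 - 0 = 0.0183 V
Step 2 — R_th: zero the source — replace V1 by a short circuit (node 2 merges into node 0) — and find the resistance seen between A (node 1) and B (node 0).
Reduce the network between node 1 (A) and node 0 (B) by series/parallel combination:
  Rp1 = R1 ‖ R2 ‖ R3 (parallel, all between nodes 0 and 1) = 1/(1/51000 + 1/39 + 1/18000) = 38.89 Ω
R_th = 38.89 Ω

Final answer: V_th = 0.0183 V, R_th = 38.89 Ω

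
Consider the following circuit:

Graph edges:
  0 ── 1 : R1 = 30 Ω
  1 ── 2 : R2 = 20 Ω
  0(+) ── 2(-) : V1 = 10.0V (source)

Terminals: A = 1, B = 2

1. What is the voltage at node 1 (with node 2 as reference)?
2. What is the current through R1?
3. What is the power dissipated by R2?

Nodal analysis, taking node 2 as the 0 V reference.
Source V1 fixes V_0 = 10 V.
KCL at each unknown node (sum of currents leaving = 0; resistances in Ω):
  Node 1: (V_1 - 10)/30 + (V_1 - 0)/20 = 0
Collecting terms: 0.08333 × V_1 = 0.3333  =>  V_1 = 4 V
Part 1:
  Read off the nodal solution: V_1 = 4 V
Part 2:
  I_R1 = (V_0 - V_1)/R1 = (10 - 4)/30 = 0.2 A
  Magnitude: I_R1 = 0.2 A
Part 3:
  I_R2 = (V_1 - V_2)/R2 = (4 - 0)/20 = 0.2 A
  P_R2 = I_R2² × R2 = (0.2)² × 20 = 0.8 W

Final answers:
1. V_1 = 4 V
2. I_R1 = 0.2 A
3. P_R2 = 0.8 W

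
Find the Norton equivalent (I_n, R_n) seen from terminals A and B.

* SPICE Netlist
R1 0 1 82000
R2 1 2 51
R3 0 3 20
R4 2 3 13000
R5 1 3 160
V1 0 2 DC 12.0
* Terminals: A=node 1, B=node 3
Find the Thévenin equivalent first; then I_n = V_th/R_th and R_n = R_th.
Step 1 — V_th is the open-circuit voltage V_A - V_B (nothing connected across the terminals).
Nodal analysis, taking node 2 as the 0 V reference.
Source V1 fixes V_0 = 12 V.
KCL at each unknown node (sum of currents leaving = 0; resistances in Ω):
  Node 1: (V_1 - 12)/82000 + (V_1 - 0)/51 + (V_1 - V_3)/160 = 0
  Node 3: (V_3 - 12)/20 + (V_3 - 0)/13000 + (V_3 - V_1)/160 = 0
Collecting terms (coefficients in siemens):
  0.02587·V_1 - 0.00625·V_3 = 0.0001463
  0.05633·V_3 - 0.00625·V_1 = 0.6
Determinant D = (0.02587)(0.05633) - (-0.00625)(-0.00625) = 0.001418
V_1 = [(0.0001463)(0.05633) - (-0.00625)(0.6)]/D = 2.65 V
V_3 = [(0.02587)(0.6) - (0.0001463)(-0.00625)]/D = 10.95 V
V_th = V_1 - V_3 = 2.65 - 10.95 = -8.296 V
Step 2 — R_th: zero the source — replace V1 by a short circuit (node 2 merges into node 0) — and find the resistance seen between A (node 1) and B (node 3).
Reduce the network between node 1 (A) and node 3 (B) by series/parallel combination:
  Rp1 = R1 ‖ R2 (parallel, both between nodes 0 and 1) = 1/(1/82000 + 1/51) = 50.97 Ω
  Rp2 = R3 ‖ R4 (parallel, both between nodes 0 and 3) = 1/(1/20 + 1/13000) = 19.97 Ω
  Rs1 = Rp1 + Rp2 (series, joined only at node 0) = 50.97 + 19.97 = 70.94 Ω
  Rp3 = R5 ‖ Rs1 (parallel, both between nodes 1 and 3) = 1/(1/160 + 1/70.94) = 49.15 Ω
R_th = 49.15 Ω
I_n = V_th/R_th = -8.296/49.15 = -0.1688 A, and R_n = R_th = 49.15 Ω

Final answer: I_n = -0.1688 A, R_n = 49.15 Ω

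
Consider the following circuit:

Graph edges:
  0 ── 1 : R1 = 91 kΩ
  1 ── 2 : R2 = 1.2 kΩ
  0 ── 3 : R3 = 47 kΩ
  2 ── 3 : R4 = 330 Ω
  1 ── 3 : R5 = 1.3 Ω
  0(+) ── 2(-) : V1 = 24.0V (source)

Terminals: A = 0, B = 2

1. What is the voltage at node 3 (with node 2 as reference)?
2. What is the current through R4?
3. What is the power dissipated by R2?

Nodal analysis, taking node 2 as the 0 V reference.
Source V1 fixes V_0 = 24 V.
KCL at each unknown node (sum of currents leaving = 0; resistances in Ω):
  Node 1: (V_1 - 24)/91000 + (V_1 - 0)/1200 + (V_1 - V_3)/1.3 = 0
  Node 3: (V_3 - 24)/47000 + (V_3 - 0)/330 + (V_3 - V_1)/1.3 = 0
Collecting terms (coefficients in siemens):
  0.7701·V_1 - 0.7692·V_3 = 0.0002637
  0.7723·V_3 - 0.7692·V_1 = 0.0005106
Determinant D = (0.7701)(0.7723) - (-0.7692)(-0.7692) = 0.002999
V_1 = [(0.0002637)(0.7723) - (-0.7692)(0.0005106)]/D = 0.1989 V
V_3 = [(0.7701)(0.0005106) - (0.0002637)(-0.7692)]/D = 0.1987 V
Part 1:
  Read off the nodal solution: V_3 = 0.1987 V
Part 2:
  I_R4 = (V_2 - V_3)/R4 = (0 - 0.1987)/330 = -0.0006022 A
  Magnitude: I_R4 = 0.0006022 A
Part 3:
  I_R2 = (V_1 - V_2)/R2 = (0.1989 - 0)/1200 = 0.0001657 A
  P_R2 = I_R2² × R2 = (0.0001657)² × 1200 = 0.00003296 W

Final answers:
1. V_3 = 0.1987 V
2. I_R4 = 0.0006022 A
3. P_R2 = 3.296e-05 W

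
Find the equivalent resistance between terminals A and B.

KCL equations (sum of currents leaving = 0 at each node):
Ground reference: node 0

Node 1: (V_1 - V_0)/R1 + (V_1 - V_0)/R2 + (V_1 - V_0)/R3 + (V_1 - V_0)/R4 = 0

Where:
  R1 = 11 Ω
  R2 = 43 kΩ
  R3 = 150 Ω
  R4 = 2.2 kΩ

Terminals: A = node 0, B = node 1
Reduce the network between node 0 (A) and node 1 (B) by series/parallel combination:
  Rp1 = R1 ‖ R2 ‖ R3 ‖ R4 (parallel, all between nodes 0 and 1) = 1/(1/11 + 1/43000 + 1/150 + 1/2200) = 10.2 Ω
R_eq = 10.2 Ω

Final answer: 10.2 Ω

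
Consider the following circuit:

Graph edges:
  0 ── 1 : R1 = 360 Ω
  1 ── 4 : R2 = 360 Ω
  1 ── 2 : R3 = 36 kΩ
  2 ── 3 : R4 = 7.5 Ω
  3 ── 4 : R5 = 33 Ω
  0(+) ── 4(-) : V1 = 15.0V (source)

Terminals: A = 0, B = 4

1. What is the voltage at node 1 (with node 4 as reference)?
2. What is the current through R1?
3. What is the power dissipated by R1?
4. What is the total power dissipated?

Nodal analysis, taking node 4 as the 0 V reference.
Source V1 fixes V_0 = 15 V.
KCL at each unknown node (sum of currents leaving = 0; resistances in Ω):
  Node 1: (V_1 - 15)/360 + (V_1 - 0)/360 + (V_1 - V_2)/36000 = 0
  Node 2: (V_2 - V_1)/36000 + (V_2 - V_3)/7.5 = 0
  Node 3: (V_3 - V_2)/7.5 + (V_3 - 0)/33 = 0
Collecting terms (coefficients in siemens):
  0.005583·V_1 - 0.00002778·V_2 = 0.04167
  0.1334·V_2 - 0.00002778·V_1 - 0.1333·V_3 = 0
  0.1636·V_3 - 0.1333·V_2 = 0
Solving these 3 simultaneous equations (Gaussian elimination) gives:
  V_1 = 7.463 V, V_2 = 0.008386 V, V_3 = 0.006833 V
Part 1:
  Read off the nodal solution: V_1 = 7.463 V
Part 2:
  I_R1 = (V_0 - V_1)/R1 = (15 - 7.463)/360 = 0.02094 A
  Magnitude: I_R1 = 0.02094 A
Part 3:
  I_R1 = (V_0 - V_1)/R1 = (15 - 7.463)/360 = 0.02094 A
  P_R1 = I_R1² × R1 = (0.02094)² × 360 = 0.1578 W
Part 4:
  Power in each resistor, P = (ΔV)²/R:
    P_R1 = (15 - 7.463)²/360 = 0.1578 W
    P_R2 = (7.463 - 0)²/360 = 0.1547 W
    P_R3 = (7.463 - 0.008386)²/36000 = 0.001544 W
    P_R4 = (0.008386 - 0.006833)²/7.5 = 0.0000003216 W
    P_R5 = (0.006833 - 0)²/33 = 0.000001415 W
  P_total = P_R1 + P_R2 + P_R3 + P_R4 + P_R5 = 0.3141 W

Final answers:
1. V_1 = 7.463 V
2. I_R1 = 0.02094 A
3. P_R1 = 0.1578 W
4. P_total = 0.3141 W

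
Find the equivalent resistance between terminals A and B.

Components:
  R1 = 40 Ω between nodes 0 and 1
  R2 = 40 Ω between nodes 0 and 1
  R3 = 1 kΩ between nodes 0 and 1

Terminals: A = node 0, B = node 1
Reduce the network between node 0 (A) and node 1 (B) by series/parallel combination:
  Rp1 = R1 ‖ R2 ‖ R3 (parallel, all between nodes 0 and 1) = 1/(1/40 + 1/40 + 1/1000) = 19.61 Ω
R_eq = 19.61 Ω

Final answer: 19.61 Ω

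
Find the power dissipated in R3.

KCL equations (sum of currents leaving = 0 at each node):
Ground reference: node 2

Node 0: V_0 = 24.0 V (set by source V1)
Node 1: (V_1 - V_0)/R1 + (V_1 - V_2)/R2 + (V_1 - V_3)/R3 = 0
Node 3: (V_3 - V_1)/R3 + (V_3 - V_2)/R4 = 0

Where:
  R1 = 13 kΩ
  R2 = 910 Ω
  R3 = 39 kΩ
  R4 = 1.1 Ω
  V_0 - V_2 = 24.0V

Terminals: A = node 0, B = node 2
Nodal analysis, taking node 2 as the 0 V reference.
Source V1 fixes V_0 = 24 V.
KCL at each unknown node (sum of currents leaving = 0; resistances in Ω):
  Node 1: (V_1 - 24)/13000 + (V_1 - 0)/910 + (V_1 - V_3)/39000 = 0
  Node 3: (V_3 - V_1)/39000 + (V_3 - 0)/1.1 = 0
Collecting terms (coefficients in siemens):
  0.001201·V_1 - 0.00002564·V_3 = 0.001846
  0.9091·V_3 - 0.00002564·V_1 = 0
Determinant D = (0.001201)(0.9091) - (-0.00002564)(-0.00002564) = 0.001092
V_1 = [(0.001846)(0.9091) - (-0.00002564)(0)]/D = 1.537 V
V_3 = [(0.001201)(0) - (0.001846)(-0.00002564)]/D = 0.00004334 V
I_R3 = (V_1 - V_3)/R3 = (1.537 - 0.00004334)/39000 = 0.0000394 A
P_R3 = I_R3² × R3 = (0.0000394)² × 39000 = 0.00006054 W

Final answer: 6.054e-05 W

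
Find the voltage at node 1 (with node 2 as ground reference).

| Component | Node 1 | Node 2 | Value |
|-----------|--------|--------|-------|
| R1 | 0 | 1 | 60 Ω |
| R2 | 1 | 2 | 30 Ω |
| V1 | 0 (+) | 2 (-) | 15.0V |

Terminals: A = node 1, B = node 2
Nodal analysis, taking node 2 as the 0 V reference.
Source V1 fixes V_0 = 15 V.
KCL at each unknown node (sum of currents leaving = 0; resistances in Ω):
  Node 1: (V_1 - 15)/60 + (V_1 - 0)/30 = 0
Collecting terms: 0.05 × V_1 = 0.25  =>  V_1 = 5 V
The requested potential is V_1 = 5 V.

Final answer: V_1 = 5 V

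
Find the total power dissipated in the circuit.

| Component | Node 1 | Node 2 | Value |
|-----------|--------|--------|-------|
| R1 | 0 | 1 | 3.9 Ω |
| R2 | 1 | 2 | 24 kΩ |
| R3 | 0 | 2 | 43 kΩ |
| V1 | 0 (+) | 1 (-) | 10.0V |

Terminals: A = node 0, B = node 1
Nodal analysis, taking node 1 as the 0 V reference.
Source V1 fixes V_0 = 10 V.
KCL at each unknown node (sum of currents leaving = 0; resistances in Ω):
  Node 2: (V_2 - 0)/24000 + (V_2 - 10)/43000 = 0
Collecting terms: 0.00006492 × V_2 = 0.0002326  =>  V_2 = 3.582 V
Power in each resistor, P = (ΔV)²/R:
  P_R1 = (10 - 0)²/3.9 = 25.64 W
  P_R2 = (0 - 3.582)²/24000 = 0.0005346 W
  P_R3 = (10 - 3.582)²/43000 = 0.0009579 W
P_total = P_R1 + P_R2 + P_R3 = 25.64 W

Final answer: 25.64 W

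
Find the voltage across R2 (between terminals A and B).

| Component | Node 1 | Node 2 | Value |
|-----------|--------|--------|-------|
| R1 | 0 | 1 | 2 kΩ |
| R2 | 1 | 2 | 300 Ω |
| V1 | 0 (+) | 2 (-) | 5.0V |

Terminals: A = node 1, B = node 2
R1 and R2 are in series across V1 (node 0 → node 1 → node 2), and the output A–B is taken across R2, so this is a voltage divider.
Series current: I = V1/(R1 + R2) = 5/(2000 + 300) = 5/2300 = 0.002174 A
V_R2 = I × R2 = V1 × R2/(R1 + R2) = 5 × 300/2300 = 0.6522 V

Final answer: 0.6522 V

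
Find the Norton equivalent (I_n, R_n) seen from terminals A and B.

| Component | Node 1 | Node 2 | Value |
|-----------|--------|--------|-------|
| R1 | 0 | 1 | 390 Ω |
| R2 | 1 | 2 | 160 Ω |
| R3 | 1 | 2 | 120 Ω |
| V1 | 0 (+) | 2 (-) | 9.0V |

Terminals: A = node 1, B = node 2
Find the Thévenin equivalent first; then I_n = V_th/R_th and R_n = R_th.
Step 1 — V_th is the open-circuit voltage V_A - V_B (nothing connected across the terminals).
Nodal analysis, taking node 2 as the 0 V reference.
Source V1 fixes V_0 = 9 V.
KCL at each unknown node (sum of currents leaving = 0; resistances in Ω):
  Node 1: (V_1 - 9)/390 + (V_1 - 0)/160 + (V_1 - 0)/120 = 0
Collecting terms: 0.01715 × V_1 = 0.02308  =>  V_1 = 1.346 V
V_th = V_1 - V_2 = 1.346 - 0 = 1.346 V
Step 2 — R_th: zero the source — replace V1 by a short circuit (node 2 merges into node 0) — and find the resistance seen between A (node 1) and B (node 0).
Reduce the network between node 1 (A) and node 0 (B) by series/parallel combination:
  Rp1 = R1 ‖ R2 ‖ R3 (parallel, all between nodes 0 and 1) = 1/(1/390 + 1/160 + 1/120) = 58.32 Ω
R_th = 58.32 Ω
I_n = V_th/R_th = 1.346/58.32 = 0.02308 A, and R_n = R_th = 58.32 Ω

Final answer: I_n = 0.02308 A, R_n = 58.32 Ω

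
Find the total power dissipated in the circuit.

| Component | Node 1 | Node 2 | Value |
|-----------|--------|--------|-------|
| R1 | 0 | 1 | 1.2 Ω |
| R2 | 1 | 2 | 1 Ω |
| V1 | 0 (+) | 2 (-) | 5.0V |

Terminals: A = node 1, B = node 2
Nodal analysis, taking node 2 as the 0 V reference.
Source V1 fixes V_0 = 5 V.
KCL at each unknown node (sum of currents leaving = 0; resistances in Ω):
  Node 1: (V_1 - 5)/1.2 + (V_1 - 0)/1 = 0
Collecting terms: 1.833 × V_1 = 4.167  =>  V_1 = 2.273 V
Power in each resistor, P = (ΔV)²/R:
  P_R1 = (5 - 2.273)²/1.2 = 6.198 W
  P_R2 = (2.273 - 0)²/1 = 5.165 W
P_total = P_R1 + P_R2 = 11.36 W

Final answer: 11.36 W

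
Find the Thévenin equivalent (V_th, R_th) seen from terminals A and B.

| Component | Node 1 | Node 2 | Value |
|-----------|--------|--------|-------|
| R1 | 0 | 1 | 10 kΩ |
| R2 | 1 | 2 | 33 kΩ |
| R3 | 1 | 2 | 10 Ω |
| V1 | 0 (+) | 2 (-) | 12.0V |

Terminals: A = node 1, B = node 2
Step 1 — V_th is the open-circuit voltage V_A - V_B (nothing connected across the terminals).
Nodal analysis, taking node 2 as the 0 V reference.
Source V1 fixes V_0 = 12 V.
KCL at each unknown node (sum of currents leaving = 0; resistances in Ω):
  Node 1: (V_1 - 12)/10000 + (V_1 - 0)/33000 + (V_1 - 0)/10 = 0
Collecting terms: 0.1001 × V_1 = 0.0012  =>  V_1 = 0.01198 V
V_th = V_1 - V_2 = 0.01198 - 0 = 0.01198 V
Step 2 — R_th: zero the source — replace V1 by a short circuit (node 2 merges into node 0) — and find the resistance seen between A (node 1) and B (node 0).
Reduce the network between node 1 (A) and node 0 (B) by series/parallel combination:
  Rp1 = R1 ‖ R2 ‖ R3 (parallel, all between nodes 0 and 1) = 1/(1/10000 + 1/33000 + 1/10) = 9.987 Ω
R_th = 9.987 Ω

Final answer: V_th = 0.01198 V, R_th = 9.987 Ω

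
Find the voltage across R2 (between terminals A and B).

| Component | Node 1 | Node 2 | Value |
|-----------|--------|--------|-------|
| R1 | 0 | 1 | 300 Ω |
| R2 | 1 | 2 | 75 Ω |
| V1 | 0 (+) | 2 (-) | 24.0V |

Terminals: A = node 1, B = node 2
R1 and R2 are in series across V1 (node 0 → node 1 → node 2), and the output A–B is taken across R2, so this is a voltage divider.
Series current: I = V1/(R1 + R2) = 24/(300 + 75) = 24/375 = 0.064 A
V_R2 = I × R2 = V1 × R2/(R1 + R2) = 24 × 75/375 = 4.8 V

Final answer: 4.8 V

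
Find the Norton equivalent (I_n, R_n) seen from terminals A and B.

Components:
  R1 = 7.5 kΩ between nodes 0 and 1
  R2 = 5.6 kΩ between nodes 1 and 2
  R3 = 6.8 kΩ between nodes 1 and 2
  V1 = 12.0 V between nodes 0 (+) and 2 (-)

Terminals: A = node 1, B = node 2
Find the Thévenin equivalent first; then I_n = V_th/R_th and R_n = R_th.
Step 1 — V_th is the open-circuit voltage V_A - V_B (nothing connected across the terminals).
Nodal analysis, taking node 2 as the 0 V reference.
Source V1 fixes V_0 = 12 V.
KCL at each unknown node (sum of currents leaving = 0; resistances in Ω):
  Node 1: (V_1 - 12)/7500 + (V_1 - 0)/5600 + (V_1 - 0)/6800 = 0
Collecting terms: 0.000459 × V_1 = 0.0016  =>  V_1 = 3.486 V
V_th = V_1 - V_2 = 3.486 - 0 = 3.486 V
Step 2 — R_th: zero the source — replace V1 by a short circuit (node 2 merges into node 0) — and find the resistance seen between A (node 1) and B (node 0).
Reduce the network between node 1 (A) and node 0 (B) by series/parallel combination:
  Rp1 = R1 ‖ R2 ‖ R3 (parallel, all between nodes 0 and 1) = 1/(1/7500 + 1/5600 + 1/6800) = 2179 Ω
R_th = 2.179 kΩ
I_n = V_th/R_th = 3.486/2179 = 0.0016 A, and R_n = R_th = 2.179 kΩ

Final answer: I_n = 0.0016 A, R_n = 2.179 kΩ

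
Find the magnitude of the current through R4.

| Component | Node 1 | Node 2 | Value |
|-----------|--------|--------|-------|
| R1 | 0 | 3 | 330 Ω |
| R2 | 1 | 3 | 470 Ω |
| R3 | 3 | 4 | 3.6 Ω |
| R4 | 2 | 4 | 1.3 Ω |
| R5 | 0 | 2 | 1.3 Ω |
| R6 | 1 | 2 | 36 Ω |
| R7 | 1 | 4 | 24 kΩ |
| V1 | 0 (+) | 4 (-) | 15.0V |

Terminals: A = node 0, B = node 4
Nodal analysis, taking node 4 as the 0 V reference.
Source V1 fixes V_0 = 15 V.
KCL at each unknown node (sum of currents leaving = 0; resistances in Ω):
  Node 1: (V_1 - V_3)/470 + (V_1 - V_2)/36 + (V_1 - 0)/24000 = 0
  Node 2: (V_2 - 0)/1.3 + (V_2 - 15)/1.3 + (V_2 - V_1)/36 = 0
  Node 3: (V_3 - 15)/330 + (V_3 - V_1)/470 + (V_3 - 0)/3.6 = 0
Collecting terms (coefficients in siemens):
  0.02995·V_1 - 0.02778·V_2 - 0.002128·V_3 = 0
  1.566·V_2 - 0.02778·V_1 = 11.54
  0.2829·V_3 - 0.002128·V_1 = 0.04545
Solving these 3 simultaneous equations (Gaussian elimination) gives:
  V_1 = 6.963 V, V_2 = 7.49 V, V_3 = 0.213 V
I_R4 = (V_2 - V_4)/R4 = (7.49 - 0)/1.3 = 5.762 A
|I_R4| = 5.762 A

Final answer: |I_R4| = 5.762 A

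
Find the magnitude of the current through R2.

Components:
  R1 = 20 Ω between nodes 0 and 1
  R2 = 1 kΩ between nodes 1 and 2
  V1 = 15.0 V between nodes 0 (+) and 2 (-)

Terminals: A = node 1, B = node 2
Nodal analysis, taking node 2 as the 0 V reference.
Source V1 fixes V_0 = 15 V.
KCL at each unknown node (sum of currents leaving = 0; resistances in Ω):
  Node 1: (V_1 - 15)/20 + (V_1 - 0)/1000 = 0
Collecting terms: 0.051 × V_1 = 0.75  =>  V_1 = 14.71 V
I_R2 = (V_1 - V_2)/R2 = (14.71 - 0)/1000 = 0.01471 A
|I_R2| = 0.01471 A

Final answer: |I_R2| = 0.01471 A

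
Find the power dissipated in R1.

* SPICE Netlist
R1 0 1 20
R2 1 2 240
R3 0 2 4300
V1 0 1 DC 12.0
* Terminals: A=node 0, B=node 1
Nodal analysis, taking node 1 as the 0 V reference.
Source V1 fixes V_0 = 12 V.
KCL at each unknown node (sum of currents leaving = 0; resistances in Ω):
  Node 2: (V_2 - 0)/240 + (V_2 - 12)/4300 = 0
Collecting terms: 0.004399 × V_2 = 0.002791  =>  V_2 = 0.6344 V
I_R1 = (V_0 - V_1)/R1 = (12 - 0)/20 = 0.6 A
P_R1 = I_R1² × R1 = (0.6)² × 20 = 7.2 W

Final answer: 7.2 W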